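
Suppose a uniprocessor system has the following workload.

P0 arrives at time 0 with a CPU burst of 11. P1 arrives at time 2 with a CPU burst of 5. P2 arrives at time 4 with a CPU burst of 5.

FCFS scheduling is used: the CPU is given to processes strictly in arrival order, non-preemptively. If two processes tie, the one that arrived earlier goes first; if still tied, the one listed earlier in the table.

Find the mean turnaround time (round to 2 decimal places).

14.00

Timeline: | P0 0-11 | P1 11-16 | P2 16-21 |
Completion: P0=11  P1=16  P2=21
Turnaround (C−A): P0=11  P1=14  P2=17
Turnaround times: P0=11, P1=14, P2=17
Average turnaround = (11+14+17) / 3 = 42/3 = 14.00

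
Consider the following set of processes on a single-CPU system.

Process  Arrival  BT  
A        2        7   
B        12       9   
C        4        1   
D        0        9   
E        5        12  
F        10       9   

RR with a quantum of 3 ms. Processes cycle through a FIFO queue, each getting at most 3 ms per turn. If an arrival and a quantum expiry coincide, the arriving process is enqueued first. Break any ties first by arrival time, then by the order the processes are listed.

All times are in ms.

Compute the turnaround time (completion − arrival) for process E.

42

Gantt: | D 0-3 | A 3-6 | D 6-9 | C 9-10 | E 10-13 | A 13-16 | D 16-19 | F 19-22 | B 22-25 | E 25-28 | A 28-29 | F 29-32 | B 32-35 | E 35-38 | F 38-41 | B 41-44 | E 44-47 |
Completion: A=29  B=44  C=10  D=19  E=47  F=41
Turnaround(E) = completion − arrival = 47 − 5 = 42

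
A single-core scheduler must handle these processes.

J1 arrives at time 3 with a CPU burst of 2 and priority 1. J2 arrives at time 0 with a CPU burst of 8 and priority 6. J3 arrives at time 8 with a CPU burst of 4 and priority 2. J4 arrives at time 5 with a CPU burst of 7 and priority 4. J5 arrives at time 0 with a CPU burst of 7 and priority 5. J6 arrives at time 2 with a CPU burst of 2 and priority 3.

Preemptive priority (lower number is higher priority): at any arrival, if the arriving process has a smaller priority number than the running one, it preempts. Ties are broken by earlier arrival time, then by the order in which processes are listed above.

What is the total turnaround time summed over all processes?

74

Gantt: | J5 0-2 | J6 2-3 | J1 3-5 | J6 5-6 | J4 6-8 | J3 8-12 | J4 12-17 | J5 17-22 | J2 22-30 |
Completion: J1=5  J2=30  J3=12  J4=17  J5=22  J6=6
Turnaround (C−A): J1=2  J2=30  J3=4  J4=12  J5=22  J6=4
Turnaround = completion − arrival: J1=2, J2=30, J3=4, J4=12, J5=22, J6=4
Total turnaround = 2 + 30 + 4 + 12 + 22 + 4 = 74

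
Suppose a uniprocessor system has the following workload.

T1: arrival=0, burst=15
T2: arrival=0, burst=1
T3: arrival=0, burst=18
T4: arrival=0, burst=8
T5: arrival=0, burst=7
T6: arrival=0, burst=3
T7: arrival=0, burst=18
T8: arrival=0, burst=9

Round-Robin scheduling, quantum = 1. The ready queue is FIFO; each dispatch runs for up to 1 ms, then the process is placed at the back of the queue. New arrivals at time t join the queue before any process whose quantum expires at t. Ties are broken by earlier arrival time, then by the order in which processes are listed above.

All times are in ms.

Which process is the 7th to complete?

Schedule: | T1 0-1 | T2 1-2 | T3 2-3 | T4 3-4 | T5 4-5 | T6 5-6 | T7 6-7 | T8 7-8 | T1 8-9 | T3 9-10 | T4 10-11 | T5 11-12 | T6 12-13 | T7 13-14 | T8 14-15 | T1 15-16 | T3 16-17 | T4 17-18 | T5 18-19 | T6 19-20 | T7 20-21 | T8 21-22 | T1 22-23 | T3 23-24 | T4 24-25 | T5 25-26 | T7 26-27 | T8 27-28 | T1 28-29 | T3 29-30 | T4 30-31 | T5 31-32 | T7 32-33 | T8 33-34 | T1 34-35 | T3 35-36 | T4 36-37 | T5 37-38 | T7 38-39 | T8 39-40 | T1 40-41 | T3 41-42 | T4 42-43 | T5 43-44 | T7 44-45 | T8 45-46 | T1 46-47 | T3 47-48 | T4 48-49 | T7 49-50 | T8 50-51 | T1 51-52 | T3 52-53 | T7 53-54 | T8 54-55 | T1 55-56 | T3 56-57 | T7 57-58 | T1 58-59 | T3 59-60 | T7 60-61 | T1 61-62 | T3 62-63 | T7 63-64 | T1 64-65 | T3 65-66 | T7 66-67 | T1 67-68 | T3 68-69 | T7 69-70 | T1 70-71 | T3 71-72 | T7 72-73 | T3 73-74 | T7 74-75 | T3 75-76 | T7 76-77 | T3 77-78 | T7 78-79 |
Completion: T1=71  T2=2  T3=78  T4=49  T5=44  T6=20  T7=79  T8=55
Finish order: T2 → T6 → T5 → T4 → T8 → T1 → T3 → T7

T3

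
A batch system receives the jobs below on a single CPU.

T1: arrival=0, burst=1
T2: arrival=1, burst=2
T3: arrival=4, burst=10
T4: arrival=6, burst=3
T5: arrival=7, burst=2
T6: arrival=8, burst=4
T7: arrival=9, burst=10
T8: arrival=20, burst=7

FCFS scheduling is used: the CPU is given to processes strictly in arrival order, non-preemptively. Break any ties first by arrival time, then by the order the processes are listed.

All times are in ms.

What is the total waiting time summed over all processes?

Schedule: | T1 0-1 | T2 1-3 | idle 3-4 | T3 4-14 | T4 14-17 | T5 17-19 | T6 19-23 | T7 23-33 | T8 33-40 |
Completion: T1=1  T2=3  T3=14  T4=17  T5=19  T6=23  T7=33  T8=40
Turnaround (C−A): T1=1  T2=2  T3=10  T4=11  T5=12  T6=15  T7=24  T8=20
Waiting = turnaround − burst: T1=0, T2=0, T3=0, T4=8, T5=10, T6=11, T7=14, T8=13
Total waiting = 0 + 0 + 0 + 8 + 10 + 11 + 14 + 13 = 56

56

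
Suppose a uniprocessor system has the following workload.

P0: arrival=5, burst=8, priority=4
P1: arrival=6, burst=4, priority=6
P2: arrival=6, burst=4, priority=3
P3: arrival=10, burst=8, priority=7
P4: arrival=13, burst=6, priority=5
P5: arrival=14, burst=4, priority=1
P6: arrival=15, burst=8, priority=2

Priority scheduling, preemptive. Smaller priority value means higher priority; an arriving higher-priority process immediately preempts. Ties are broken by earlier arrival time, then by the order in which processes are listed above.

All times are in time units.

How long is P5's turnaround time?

Timeline: | idle 0-5 | P0 5-6 | P2 6-10 | P0 10-14 | P5 14-18 | P6 18-26 | P0 26-29 | P4 29-35 | P1 35-39 | P3 39-47 |
Completion: P0=29  P1=39  P2=10  P3=47  P4=35  P5=18  P6=26
Turnaround (C−A): P0=24  P1=33  P2=4  P3=37  P4=22  P5=4  P6=11
Turnaround(P5) = completion − arrival = 18 − 14 = 4

4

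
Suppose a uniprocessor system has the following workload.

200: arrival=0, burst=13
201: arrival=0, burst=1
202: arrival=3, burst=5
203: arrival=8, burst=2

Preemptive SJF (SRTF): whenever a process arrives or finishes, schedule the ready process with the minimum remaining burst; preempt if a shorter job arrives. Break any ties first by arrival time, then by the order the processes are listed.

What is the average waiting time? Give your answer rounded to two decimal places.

Timeline: | 201 0-1 | 200 1-3 | 202 3-8 | 203 8-10 | 200 10-21 |
Completion: 200=21  201=1  202=8  203=10
Turnaround (C−A): 200=21  201=1  202=5  203=2
Waiting times: 200=8, 201=0, 202=0, 203=0
Average waiting = (8+0+0+0) / 4 = 8/4 = 2.00

2.00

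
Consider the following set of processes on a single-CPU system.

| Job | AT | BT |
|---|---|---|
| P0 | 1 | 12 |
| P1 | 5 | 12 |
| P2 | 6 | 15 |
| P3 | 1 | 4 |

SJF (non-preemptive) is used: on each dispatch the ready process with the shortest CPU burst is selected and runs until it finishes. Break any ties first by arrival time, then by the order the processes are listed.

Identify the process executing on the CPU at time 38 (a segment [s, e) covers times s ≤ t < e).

Timeline: | idle 0-1 | P3 1-5 | P0 5-17 | P1 17-29 | P2 29-44 |
Completion: P0=17  P1=29  P2=44  P3=5

P2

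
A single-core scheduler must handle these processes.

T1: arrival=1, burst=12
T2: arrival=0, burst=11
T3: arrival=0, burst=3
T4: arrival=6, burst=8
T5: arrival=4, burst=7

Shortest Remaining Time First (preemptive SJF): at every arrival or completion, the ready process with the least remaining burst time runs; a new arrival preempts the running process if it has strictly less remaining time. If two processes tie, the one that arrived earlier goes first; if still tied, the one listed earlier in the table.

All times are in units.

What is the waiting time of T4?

Gantt: | T3 0-3 | T2 3-4 | T5 4-11 | T4 11-19 | T2 19-29 | T1 29-41 |
Completion: T1=41  T2=29  T3=3  T4=19  T5=11
Waiting(T4) = turnaround − burst = 13 − 8 = 5

5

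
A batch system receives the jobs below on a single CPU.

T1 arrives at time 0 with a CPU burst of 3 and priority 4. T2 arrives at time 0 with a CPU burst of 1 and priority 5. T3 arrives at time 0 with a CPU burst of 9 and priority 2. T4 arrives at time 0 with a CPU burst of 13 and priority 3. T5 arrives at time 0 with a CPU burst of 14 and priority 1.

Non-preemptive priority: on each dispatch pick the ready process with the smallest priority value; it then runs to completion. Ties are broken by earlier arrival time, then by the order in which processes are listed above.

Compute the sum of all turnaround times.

Timeline: | T5 0-14 | T3 14-23 | T4 23-36 | T1 36-39 | T2 39-40 |
Completion: T1=39  T2=40  T3=23  T4=36  T5=14
Turnaround (C−A): T1=39  T2=40  T3=23  T4=36  T5=14
Turnaround = completion − arrival: T1=39, T2=40, T3=23, T4=36, T5=14
Total turnaround = 39 + 40 + 23 + 36 + 14 = 152

152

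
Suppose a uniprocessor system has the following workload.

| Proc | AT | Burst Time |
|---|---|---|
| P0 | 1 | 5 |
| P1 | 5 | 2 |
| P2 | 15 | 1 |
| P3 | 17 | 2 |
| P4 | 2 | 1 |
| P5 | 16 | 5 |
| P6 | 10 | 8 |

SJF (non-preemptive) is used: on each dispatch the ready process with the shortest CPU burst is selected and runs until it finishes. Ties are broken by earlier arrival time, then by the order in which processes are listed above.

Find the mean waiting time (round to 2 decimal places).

Timeline: | idle 0-1 | P0 1-6 | P4 6-7 | P1 7-9 | idle 9-10 | P6 10-18 | P2 18-19 | P3 19-21 | P5 21-26 |
Completion: P0=6  P1=9  P2=19  P3=21  P4=7  P5=26  P6=18
Turnaround (C−A): P0=5  P1=4  P2=4  P3=4  P4=5  P5=10  P6=8
Waiting times: P0=0, P1=2, P2=3, P3=2, P4=4, P5=5, P6=0
Average waiting = (0+2+3+2+4+5+0) / 7 = 16/7 = 2.29

2.29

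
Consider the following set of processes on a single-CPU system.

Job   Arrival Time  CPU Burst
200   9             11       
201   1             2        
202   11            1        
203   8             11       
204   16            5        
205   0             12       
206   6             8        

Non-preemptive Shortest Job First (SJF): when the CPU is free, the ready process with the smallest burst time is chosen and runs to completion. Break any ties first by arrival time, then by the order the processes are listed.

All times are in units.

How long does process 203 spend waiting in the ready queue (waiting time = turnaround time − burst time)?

Timeline: | 205 0-12 | 202 12-13 | 201 13-15 | 206 15-23 | 204 23-28 | 203 28-39 | 200 39-50 |
Completion: 200=50  201=15  202=13  203=39  204=28  205=12  206=23
Turnaround (C−A): 200=41  201=14  202=2  203=31  204=12  205=12  206=17
Waiting(203) = turnaround − burst = 31 − 11 = 20

20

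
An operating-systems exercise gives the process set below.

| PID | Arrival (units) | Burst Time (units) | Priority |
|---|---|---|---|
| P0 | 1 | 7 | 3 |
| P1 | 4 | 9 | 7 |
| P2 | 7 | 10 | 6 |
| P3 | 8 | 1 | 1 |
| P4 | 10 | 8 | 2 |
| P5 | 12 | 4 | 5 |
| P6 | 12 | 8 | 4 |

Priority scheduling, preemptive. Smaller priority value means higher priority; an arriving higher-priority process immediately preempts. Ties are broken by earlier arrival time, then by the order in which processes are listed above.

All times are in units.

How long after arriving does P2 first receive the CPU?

2

Schedule: | idle 0-1 | P0 1-8 | P3 8-9 | P2 9-10 | P4 10-18 | P6 18-26 | P5 26-30 | P2 30-39 | P1 39-48 |
Completion: P0=8  P1=48  P2=39  P3=9  P4=18  P5=30  P6=26
Turnaround (C−A): P0=7  P1=44  P2=32  P3=1  P4=8  P5=18  P6=14
Response(P2) = first start − arrival = 9 − 7 = 2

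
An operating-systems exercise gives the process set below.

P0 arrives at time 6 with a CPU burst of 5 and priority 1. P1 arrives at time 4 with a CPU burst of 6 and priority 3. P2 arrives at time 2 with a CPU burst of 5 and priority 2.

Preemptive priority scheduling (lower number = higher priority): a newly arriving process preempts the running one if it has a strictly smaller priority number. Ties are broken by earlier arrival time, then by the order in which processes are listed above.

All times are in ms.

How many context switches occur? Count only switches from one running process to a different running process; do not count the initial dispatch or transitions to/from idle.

Gantt: | idle 0-2 | P2 2-6 | P0 6-11 | P2 11-12 | P1 12-18 |
Completion: P0=11  P1=18  P2=12
Turnaround (C−A): P0=5  P1=14  P2=10

3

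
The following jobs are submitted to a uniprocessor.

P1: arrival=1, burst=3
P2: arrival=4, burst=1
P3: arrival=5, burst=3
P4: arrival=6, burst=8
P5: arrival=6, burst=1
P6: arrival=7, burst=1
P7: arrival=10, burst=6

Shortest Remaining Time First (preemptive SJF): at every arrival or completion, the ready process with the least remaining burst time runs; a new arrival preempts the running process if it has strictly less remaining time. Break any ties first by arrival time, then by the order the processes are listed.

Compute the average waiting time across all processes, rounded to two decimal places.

1.71

Schedule: | idle 0-1 | P1 1-4 | P2 4-5 | P3 5-6 | P5 6-7 | P6 7-8 | P3 8-10 | P7 10-16 | P4 16-24 |
Completion: P1=4  P2=5  P3=10  P4=24  P5=7  P6=8  P7=16
Turnaround (C−A): P1=3  P2=1  P3=5  P4=18  P5=1  P6=1  P7=6
Waiting times: P1=0, P2=0, P3=2, P4=10, P5=0, P6=0, P7=0
Average waiting = (0+0+2+10+0+0+0) / 7 = 12/7 = 1.71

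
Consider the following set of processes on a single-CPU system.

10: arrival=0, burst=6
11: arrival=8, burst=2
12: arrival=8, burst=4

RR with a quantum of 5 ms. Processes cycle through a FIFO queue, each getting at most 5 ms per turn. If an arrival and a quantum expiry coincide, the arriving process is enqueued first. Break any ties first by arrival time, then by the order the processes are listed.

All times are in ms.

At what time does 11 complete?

10

Gantt: | 10 0-6 | idle 6-8 | 11 8-10 | 12 10-14 |
Completion: 10=6  11=10  12=14
Turnaround (C−A): 10=6  11=2  12=6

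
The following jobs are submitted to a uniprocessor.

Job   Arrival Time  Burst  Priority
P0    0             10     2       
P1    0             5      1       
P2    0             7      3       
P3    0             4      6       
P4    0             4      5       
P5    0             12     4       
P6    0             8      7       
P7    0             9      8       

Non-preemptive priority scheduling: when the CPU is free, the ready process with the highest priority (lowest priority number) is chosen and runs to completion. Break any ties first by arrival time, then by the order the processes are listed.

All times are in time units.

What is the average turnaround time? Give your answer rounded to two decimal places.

Schedule: | P1 0-5 | P0 5-15 | P2 15-22 | P5 22-34 | P4 34-38 | P3 38-42 | P6 42-50 | P7 50-59 |
Completion: P0=15  P1=5  P2=22  P3=42  P4=38  P5=34  P6=50  P7=59
Turnaround (C−A): P0=15  P1=5  P2=22  P3=42  P4=38  P5=34  P6=50  P7=59
Turnaround times: P0=15, P1=5, P2=22, P3=42, P4=38, P5=34, P6=50, P7=59
Average turnaround = (15+5+22+42+38+34+50+59) / 8 = 265/8 = 33.13

33.13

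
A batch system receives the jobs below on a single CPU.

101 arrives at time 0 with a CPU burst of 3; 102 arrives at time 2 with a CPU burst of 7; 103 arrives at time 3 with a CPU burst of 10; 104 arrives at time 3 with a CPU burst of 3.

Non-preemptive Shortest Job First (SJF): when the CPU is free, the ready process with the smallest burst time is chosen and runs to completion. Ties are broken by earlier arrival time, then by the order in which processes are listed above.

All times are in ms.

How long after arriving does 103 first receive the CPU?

Schedule: | 101 0-3 | 104 3-6 | 102 6-13 | 103 13-23 |
Completion: 101=3  102=13  103=23  104=6
Response(103) = first start − arrival = 13 − 3 = 10

10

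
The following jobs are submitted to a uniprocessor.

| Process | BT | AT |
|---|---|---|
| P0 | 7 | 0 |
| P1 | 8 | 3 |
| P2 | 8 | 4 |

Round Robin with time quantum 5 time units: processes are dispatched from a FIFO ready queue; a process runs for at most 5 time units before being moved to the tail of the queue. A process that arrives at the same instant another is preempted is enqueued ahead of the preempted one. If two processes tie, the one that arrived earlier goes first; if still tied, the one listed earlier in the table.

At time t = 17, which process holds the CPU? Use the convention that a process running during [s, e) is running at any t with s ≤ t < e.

P1

Timeline: | P0 0-5 | P1 5-10 | P2 10-15 | P0 15-17 | P1 17-20 | P2 20-23 |
Completion: P0=17  P1=20  P2=23
Turnaround (C−A): P0=17  P1=17  P2=19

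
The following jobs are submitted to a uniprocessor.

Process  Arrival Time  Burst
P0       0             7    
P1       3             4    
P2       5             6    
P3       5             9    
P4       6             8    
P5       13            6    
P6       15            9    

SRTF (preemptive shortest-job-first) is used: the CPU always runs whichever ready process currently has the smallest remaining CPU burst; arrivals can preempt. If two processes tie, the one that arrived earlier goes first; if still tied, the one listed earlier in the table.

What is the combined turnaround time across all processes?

Gantt: | P0 0-7 | P1 7-11 | P2 11-17 | P5 17-23 | P4 23-31 | P3 31-40 | P6 40-49 |
Completion: P0=7  P1=11  P2=17  P3=40  P4=31  P5=23  P6=49
Turnaround (C−A): P0=7  P1=8  P2=12  P3=35  P4=25  P5=10  P6=34
Turnaround = completion − arrival: P0=7, P1=8, P2=12, P3=35, P4=25, P5=10, P6=34
Total turnaround = 7 + 8 + 12 + 35 + 25 + 10 + 34 = 131

131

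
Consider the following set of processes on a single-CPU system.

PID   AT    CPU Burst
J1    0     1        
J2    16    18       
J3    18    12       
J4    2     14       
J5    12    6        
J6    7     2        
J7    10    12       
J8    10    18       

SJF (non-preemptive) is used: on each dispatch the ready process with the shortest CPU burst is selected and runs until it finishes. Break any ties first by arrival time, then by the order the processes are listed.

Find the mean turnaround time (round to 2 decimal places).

27.25

Timeline: | J1 0-1 | idle 1-2 | J4 2-16 | J6 16-18 | J5 18-24 | J7 24-36 | J3 36-48 | J8 48-66 | J2 66-84 |
Completion: J1=1  J2=84  J3=48  J4=16  J5=24  J6=18  J7=36  J8=66
Turnaround times: J1=1, J2=68, J3=30, J4=14, J5=12, J6=11, J7=26, J8=56
Average turnaround = (1+68+30+14+12+11+26+56) / 8 = 218/8 = 27.25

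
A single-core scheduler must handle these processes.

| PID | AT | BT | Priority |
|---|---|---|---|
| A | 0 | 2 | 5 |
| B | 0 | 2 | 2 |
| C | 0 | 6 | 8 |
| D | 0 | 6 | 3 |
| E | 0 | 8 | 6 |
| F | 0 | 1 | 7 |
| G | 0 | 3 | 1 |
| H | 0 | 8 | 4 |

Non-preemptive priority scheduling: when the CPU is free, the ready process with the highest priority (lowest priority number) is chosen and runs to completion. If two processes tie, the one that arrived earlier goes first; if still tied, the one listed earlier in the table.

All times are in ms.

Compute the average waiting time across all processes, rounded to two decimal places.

14.75

Gantt: | G 0-3 | B 3-5 | D 5-11 | H 11-19 | A 19-21 | E 21-29 | F 29-30 | C 30-36 |
Completion: A=21  B=5  C=36  D=11  E=29  F=30  G=3  H=19
Turnaround (C−A): A=21  B=5  C=36  D=11  E=29  F=30  G=3  H=19
Waiting times: A=19, B=3, C=30, D=5, E=21, F=29, G=0, H=11
Average waiting = (19+3+30+5+21+29+0+11) / 8 = 118/8 = 14.75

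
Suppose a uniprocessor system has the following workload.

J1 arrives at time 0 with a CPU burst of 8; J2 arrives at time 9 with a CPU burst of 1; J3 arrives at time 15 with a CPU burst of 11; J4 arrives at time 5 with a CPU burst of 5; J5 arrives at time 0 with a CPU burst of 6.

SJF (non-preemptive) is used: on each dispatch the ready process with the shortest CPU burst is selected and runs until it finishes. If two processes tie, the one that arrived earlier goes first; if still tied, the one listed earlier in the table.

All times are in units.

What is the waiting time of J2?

Gantt: | J5 0-6 | J4 6-11 | J2 11-12 | J1 12-20 | J3 20-31 |
Completion: J1=20  J2=12  J3=31  J4=11  J5=6
Waiting(J2) = turnaround − burst = 3 − 1 = 2

2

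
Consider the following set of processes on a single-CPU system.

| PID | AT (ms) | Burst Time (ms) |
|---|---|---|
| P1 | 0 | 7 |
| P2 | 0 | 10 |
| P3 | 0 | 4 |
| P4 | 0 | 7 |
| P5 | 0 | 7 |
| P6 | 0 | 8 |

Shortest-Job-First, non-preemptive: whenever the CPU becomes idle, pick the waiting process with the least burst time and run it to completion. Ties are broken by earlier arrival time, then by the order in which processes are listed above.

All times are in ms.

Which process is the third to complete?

P4

Gantt: | P3 0-4 | P1 4-11 | P4 11-18 | P5 18-25 | P6 25-33 | P2 33-43 |
Completion: P1=11  P2=43  P3=4  P4=18  P5=25  P6=33
Turnaround (C−A): P1=11  P2=43  P3=4  P4=18  P5=25  P6=33
Finish order: P3 → P1 → P4 → P5 → P6 → P2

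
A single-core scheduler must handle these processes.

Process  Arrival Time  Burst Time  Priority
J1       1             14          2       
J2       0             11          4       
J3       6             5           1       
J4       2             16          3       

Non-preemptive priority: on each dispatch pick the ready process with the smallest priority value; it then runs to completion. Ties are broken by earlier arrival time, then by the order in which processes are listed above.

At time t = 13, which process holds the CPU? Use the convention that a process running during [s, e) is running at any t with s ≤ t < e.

Gantt: | J2 0-11 | J3 11-16 | J1 16-30 | J4 30-46 |
Completion: J1=30  J2=11  J3=16  J4=46
Turnaround (C−A): J1=29  J2=11  J3=10  J4=44

J3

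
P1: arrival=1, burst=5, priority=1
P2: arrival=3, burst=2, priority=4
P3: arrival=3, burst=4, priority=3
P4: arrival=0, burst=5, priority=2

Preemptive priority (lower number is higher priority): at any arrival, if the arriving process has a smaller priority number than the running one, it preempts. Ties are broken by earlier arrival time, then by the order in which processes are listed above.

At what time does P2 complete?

Schedule: | P4 0-1 | P1 1-6 | P4 6-10 | P3 10-14 | P2 14-16 |
Completion: P1=6  P2=16  P3=14  P4=10

16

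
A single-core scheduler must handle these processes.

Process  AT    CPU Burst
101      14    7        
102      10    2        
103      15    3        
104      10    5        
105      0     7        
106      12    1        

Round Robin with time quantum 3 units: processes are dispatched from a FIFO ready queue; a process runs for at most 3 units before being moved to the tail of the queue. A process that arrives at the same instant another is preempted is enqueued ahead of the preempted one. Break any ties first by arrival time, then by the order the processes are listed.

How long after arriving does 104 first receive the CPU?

2

Gantt: | 105 0-7 | idle 7-10 | 102 10-12 | 104 12-15 | 106 15-16 | 101 16-19 | 103 19-22 | 104 22-24 | 101 24-28 |
Completion: 101=28  102=12  103=22  104=24  105=7  106=16
Turnaround (C−A): 101=14  102=2  103=7  104=14  105=7  106=4
Response(104) = first start − arrival = 12 − 10 = 2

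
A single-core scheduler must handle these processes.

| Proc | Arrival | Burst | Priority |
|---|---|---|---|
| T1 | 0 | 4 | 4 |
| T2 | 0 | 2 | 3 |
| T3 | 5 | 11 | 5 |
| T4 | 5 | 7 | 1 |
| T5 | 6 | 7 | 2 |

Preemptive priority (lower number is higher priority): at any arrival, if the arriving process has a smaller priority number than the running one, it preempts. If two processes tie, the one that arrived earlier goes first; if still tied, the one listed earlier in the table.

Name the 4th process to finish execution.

T1

Gantt: | T2 0-2 | T1 2-5 | T4 5-12 | T5 12-19 | T1 19-20 | T3 20-31 |
Completion: T1=20  T2=2  T3=31  T4=12  T5=19
Finish order: T2 → T4 → T5 → T1 → T3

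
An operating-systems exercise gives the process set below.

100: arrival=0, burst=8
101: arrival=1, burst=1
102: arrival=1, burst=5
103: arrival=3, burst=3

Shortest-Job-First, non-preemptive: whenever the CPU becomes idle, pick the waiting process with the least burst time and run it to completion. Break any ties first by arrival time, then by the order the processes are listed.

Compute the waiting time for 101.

7

Gantt: | 100 0-8 | 101 8-9 | 103 9-12 | 102 12-17 |
Completion: 100=8  101=9  102=17  103=12
Waiting(101) = turnaround − burst = 8 − 1 = 7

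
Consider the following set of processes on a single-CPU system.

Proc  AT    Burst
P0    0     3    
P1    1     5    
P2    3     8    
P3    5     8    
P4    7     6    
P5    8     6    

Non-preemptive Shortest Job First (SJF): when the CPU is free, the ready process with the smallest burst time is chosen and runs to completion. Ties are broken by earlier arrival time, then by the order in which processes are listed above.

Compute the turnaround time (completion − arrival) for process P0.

3

Timeline: | P0 0-3 | P1 3-8 | P4 8-14 | P5 14-20 | P2 20-28 | P3 28-36 |
Completion: P0=3  P1=8  P2=28  P3=36  P4=14  P5=20
Turnaround (C−A): P0=3  P1=7  P2=25  P3=31  P4=7  P5=12
Turnaround(P0) = completion − arrival = 3 − 0 = 3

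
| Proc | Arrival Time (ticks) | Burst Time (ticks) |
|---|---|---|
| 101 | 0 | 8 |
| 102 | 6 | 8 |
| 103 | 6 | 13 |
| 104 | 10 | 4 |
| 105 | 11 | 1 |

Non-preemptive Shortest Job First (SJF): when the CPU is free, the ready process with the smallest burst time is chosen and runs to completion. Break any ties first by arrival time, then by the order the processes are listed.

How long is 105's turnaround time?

Timeline: | 101 0-8 | 102 8-16 | 105 16-17 | 104 17-21 | 103 21-34 |
Completion: 101=8  102=16  103=34  104=21  105=17
Turnaround (C−A): 101=8  102=10  103=28  104=11  105=6
Turnaround(105) = completion − arrival = 17 − 11 = 6

6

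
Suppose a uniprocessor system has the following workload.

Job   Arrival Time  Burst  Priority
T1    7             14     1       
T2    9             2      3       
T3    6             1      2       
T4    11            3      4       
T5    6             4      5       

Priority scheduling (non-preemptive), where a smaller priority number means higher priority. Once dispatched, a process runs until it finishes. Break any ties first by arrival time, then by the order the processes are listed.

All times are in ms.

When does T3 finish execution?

7

Schedule: | idle 0-6 | T3 6-7 | T1 7-21 | T2 21-23 | T4 23-26 | T5 26-30 |
Completion: T1=21  T2=23  T3=7  T4=26  T5=30
Turnaround (C−A): T1=14  T2=14  T3=1  T4=15  T5=24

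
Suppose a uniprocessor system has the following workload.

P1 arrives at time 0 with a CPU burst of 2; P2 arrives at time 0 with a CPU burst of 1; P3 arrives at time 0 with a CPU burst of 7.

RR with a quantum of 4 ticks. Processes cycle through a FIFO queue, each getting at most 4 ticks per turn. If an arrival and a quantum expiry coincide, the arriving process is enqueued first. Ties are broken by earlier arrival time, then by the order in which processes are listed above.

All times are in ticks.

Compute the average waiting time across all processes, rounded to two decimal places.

Gantt: | P1 0-2 | P2 2-3 | P3 3-10 |
Completion: P1=2  P2=3  P3=10
Waiting times: P1=0, P2=2, P3=3
Average waiting = (0+2+3) / 3 = 5/3 = 1.67

1.67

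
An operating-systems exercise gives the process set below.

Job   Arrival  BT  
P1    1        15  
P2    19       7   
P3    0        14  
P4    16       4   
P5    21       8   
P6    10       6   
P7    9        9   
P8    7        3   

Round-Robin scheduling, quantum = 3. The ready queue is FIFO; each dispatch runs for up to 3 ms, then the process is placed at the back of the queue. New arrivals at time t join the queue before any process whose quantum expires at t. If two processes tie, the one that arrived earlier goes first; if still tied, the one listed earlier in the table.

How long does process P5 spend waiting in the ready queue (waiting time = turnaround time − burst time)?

37

Timeline: | P3 0-3 | P1 3-6 | P3 6-9 | P1 9-12 | P8 12-15 | P7 15-18 | P3 18-21 | P6 21-24 | P1 24-27 | P4 27-30 | P7 30-33 | P2 33-36 | P5 36-39 | P3 39-42 | P6 42-45 | P1 45-48 | P4 48-49 | P7 49-52 | P2 52-55 | P5 55-58 | P3 58-60 | P1 60-63 | P2 63-64 | P5 64-66 |
Completion: P1=63  P2=64  P3=60  P4=49  P5=66  P6=45  P7=52  P8=15
Turnaround (C−A): P1=62  P2=45  P3=60  P4=33  P5=45  P6=35  P7=43  P8=8
Waiting(P5) = turnaround − burst = 45 − 8 = 37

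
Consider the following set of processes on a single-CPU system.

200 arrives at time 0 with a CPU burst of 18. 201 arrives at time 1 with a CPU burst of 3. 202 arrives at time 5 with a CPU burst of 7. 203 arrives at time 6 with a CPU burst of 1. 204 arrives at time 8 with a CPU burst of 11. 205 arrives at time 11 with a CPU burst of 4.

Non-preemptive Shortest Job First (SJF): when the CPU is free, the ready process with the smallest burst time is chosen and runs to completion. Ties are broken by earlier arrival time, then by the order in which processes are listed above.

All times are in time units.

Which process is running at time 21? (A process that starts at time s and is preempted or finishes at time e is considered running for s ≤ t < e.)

Timeline: | 200 0-18 | 203 18-19 | 201 19-22 | 205 22-26 | 202 26-33 | 204 33-44 |
Completion: 200=18  201=22  202=33  203=19  204=44  205=26
Turnaround (C−A): 200=18  201=21  202=28  203=13  204=36  205=15

201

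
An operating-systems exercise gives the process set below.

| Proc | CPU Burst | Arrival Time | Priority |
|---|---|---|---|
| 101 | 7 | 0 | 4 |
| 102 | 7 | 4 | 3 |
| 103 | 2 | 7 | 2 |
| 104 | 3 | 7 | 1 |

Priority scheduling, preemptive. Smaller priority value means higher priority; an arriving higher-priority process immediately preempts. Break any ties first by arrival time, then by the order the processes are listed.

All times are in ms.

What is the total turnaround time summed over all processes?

39

Schedule: | 101 0-4 | 102 4-7 | 104 7-10 | 103 10-12 | 102 12-16 | 101 16-19 |
Completion: 101=19  102=16  103=12  104=10
Turnaround (C−A): 101=19  102=12  103=5  104=3
Turnaround = completion − arrival: 101=19, 102=12, 103=5, 104=3
Total turnaround = 19 + 12 + 5 + 3 = 39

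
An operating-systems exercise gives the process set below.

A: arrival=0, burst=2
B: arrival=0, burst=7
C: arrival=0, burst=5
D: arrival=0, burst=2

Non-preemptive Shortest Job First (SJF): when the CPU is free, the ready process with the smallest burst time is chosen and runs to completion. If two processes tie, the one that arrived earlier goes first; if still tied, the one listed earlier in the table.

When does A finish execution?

Schedule: | A 0-2 | D 2-4 | C 4-9 | B 9-16 |
Completion: A=2  B=16  C=9  D=4
Turnaround (C−A): A=2  B=16  C=9  D=4

2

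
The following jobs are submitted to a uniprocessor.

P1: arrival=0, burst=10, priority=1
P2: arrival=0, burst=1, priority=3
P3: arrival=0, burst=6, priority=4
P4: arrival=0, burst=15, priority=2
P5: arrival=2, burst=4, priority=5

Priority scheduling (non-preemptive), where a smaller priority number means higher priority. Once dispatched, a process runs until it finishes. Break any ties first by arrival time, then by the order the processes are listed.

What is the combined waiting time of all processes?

91

Schedule: | P1 0-10 | P4 10-25 | P2 25-26 | P3 26-32 | P5 32-36 |
Completion: P1=10  P2=26  P3=32  P4=25  P5=36
Turnaround (C−A): P1=10  P2=26  P3=32  P4=25  P5=34
Waiting = turnaround − burst: P1=0, P2=25, P3=26, P4=10, P5=30
Total waiting = 0 + 25 + 26 + 10 + 30 = 91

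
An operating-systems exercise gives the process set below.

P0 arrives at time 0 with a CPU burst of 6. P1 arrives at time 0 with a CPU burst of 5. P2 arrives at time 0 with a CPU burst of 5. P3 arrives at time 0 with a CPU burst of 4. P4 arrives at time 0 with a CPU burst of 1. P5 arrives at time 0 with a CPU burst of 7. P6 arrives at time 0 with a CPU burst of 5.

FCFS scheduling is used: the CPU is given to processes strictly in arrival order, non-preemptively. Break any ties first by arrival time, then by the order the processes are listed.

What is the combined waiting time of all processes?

Timeline: | P0 0-6 | P1 6-11 | P2 11-16 | P3 16-20 | P4 20-21 | P5 21-28 | P6 28-33 |
Completion: P0=6  P1=11  P2=16  P3=20  P4=21  P5=28  P6=33
Turnaround (C−A): P0=6  P1=11  P2=16  P3=20  P4=21  P5=28  P6=33
Waiting = turnaround − burst: P0=0, P1=6, P2=11, P3=16, P4=20, P5=21, P6=28
Total waiting = 0 + 6 + 11 + 16 + 20 + 21 + 28 = 102

102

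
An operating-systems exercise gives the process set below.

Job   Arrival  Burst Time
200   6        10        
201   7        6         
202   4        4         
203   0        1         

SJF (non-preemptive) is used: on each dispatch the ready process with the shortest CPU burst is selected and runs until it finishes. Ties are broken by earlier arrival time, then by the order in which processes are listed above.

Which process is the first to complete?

203

Schedule: | 203 0-1 | idle 1-4 | 202 4-8 | 201 8-14 | 200 14-24 |
Completion: 200=24  201=14  202=8  203=1
Turnaround (C−A): 200=18  201=7  202=4  203=1
Finish order: 203 → 202 → 201 → 200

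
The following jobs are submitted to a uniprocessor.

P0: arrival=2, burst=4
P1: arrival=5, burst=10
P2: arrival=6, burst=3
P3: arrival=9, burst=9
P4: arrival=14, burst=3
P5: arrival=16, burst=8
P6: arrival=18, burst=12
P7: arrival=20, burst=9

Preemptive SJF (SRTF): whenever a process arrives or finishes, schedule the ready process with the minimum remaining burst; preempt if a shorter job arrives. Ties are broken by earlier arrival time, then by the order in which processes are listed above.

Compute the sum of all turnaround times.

Timeline: | idle 0-2 | P0 2-6 | P2 6-9 | P3 9-14 | P4 14-17 | P3 17-21 | P5 21-29 | P7 29-38 | P1 38-48 | P6 48-60 |
Completion: P0=6  P1=48  P2=9  P3=21  P4=17  P5=29  P6=60  P7=38
Turnaround (C−A): P0=4  P1=43  P2=3  P3=12  P4=3  P5=13  P6=42  P7=18
Turnaround = completion − arrival: P0=4, P1=43, P2=3, P3=12, P4=3, P5=13, P6=42, P7=18
Total turnaround = 4 + 43 + 3 + 12 + 3 + 13 + 42 + 18 = 138

138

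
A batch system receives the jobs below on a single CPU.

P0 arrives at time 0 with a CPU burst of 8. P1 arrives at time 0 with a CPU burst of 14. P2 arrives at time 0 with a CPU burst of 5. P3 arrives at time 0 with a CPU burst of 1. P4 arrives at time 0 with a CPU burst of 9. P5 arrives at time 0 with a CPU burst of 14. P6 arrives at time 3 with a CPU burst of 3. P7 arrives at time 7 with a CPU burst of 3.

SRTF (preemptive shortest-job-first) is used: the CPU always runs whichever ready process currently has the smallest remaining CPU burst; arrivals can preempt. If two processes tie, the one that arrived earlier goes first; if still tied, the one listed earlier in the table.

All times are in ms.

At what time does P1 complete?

43

Gantt: | P3 0-1 | P2 1-6 | P6 6-9 | P7 9-12 | P0 12-20 | P4 20-29 | P1 29-43 | P5 43-57 |
Completion: P0=20  P1=43  P2=6  P3=1  P4=29  P5=57  P6=9  P7=12
Turnaround (C−A): P0=20  P1=43  P2=6  P3=1  P4=29  P5=57  P6=6  P7=5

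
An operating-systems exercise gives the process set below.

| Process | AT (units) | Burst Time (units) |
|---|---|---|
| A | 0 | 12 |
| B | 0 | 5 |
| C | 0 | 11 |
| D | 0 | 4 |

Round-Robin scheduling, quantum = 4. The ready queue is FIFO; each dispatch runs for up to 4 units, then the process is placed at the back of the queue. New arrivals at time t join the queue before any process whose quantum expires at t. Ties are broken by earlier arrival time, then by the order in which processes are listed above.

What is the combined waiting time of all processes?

Timeline: | A 0-4 | B 4-8 | C 8-12 | D 12-16 | A 16-20 | B 20-21 | C 21-25 | A 25-29 | C 29-32 |
Completion: A=29  B=21  C=32  D=16
Turnaround (C−A): A=29  B=21  C=32  D=16
Waiting = turnaround − burst: A=17, B=16, C=21, D=12
Total waiting = 17 + 16 + 21 + 12 = 66

66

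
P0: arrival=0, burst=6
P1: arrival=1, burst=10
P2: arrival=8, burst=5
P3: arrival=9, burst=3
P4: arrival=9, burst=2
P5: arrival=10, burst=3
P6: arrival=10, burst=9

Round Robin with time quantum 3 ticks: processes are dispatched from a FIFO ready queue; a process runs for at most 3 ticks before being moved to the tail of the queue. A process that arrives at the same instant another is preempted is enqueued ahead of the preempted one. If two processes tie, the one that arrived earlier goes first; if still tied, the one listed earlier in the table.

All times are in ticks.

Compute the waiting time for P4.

9

Schedule: | P0 0-3 | P1 3-6 | P0 6-9 | P1 9-12 | P2 12-15 | P3 15-18 | P4 18-20 | P5 20-23 | P6 23-26 | P1 26-29 | P2 29-31 | P6 31-34 | P1 34-35 | P6 35-38 |
Completion: P0=9  P1=35  P2=31  P3=18  P4=20  P5=23  P6=38
Turnaround (C−A): P0=9  P1=34  P2=23  P3=9  P4=11  P5=13  P6=28
Waiting(P4) = turnaround − burst = 11 − 2 = 9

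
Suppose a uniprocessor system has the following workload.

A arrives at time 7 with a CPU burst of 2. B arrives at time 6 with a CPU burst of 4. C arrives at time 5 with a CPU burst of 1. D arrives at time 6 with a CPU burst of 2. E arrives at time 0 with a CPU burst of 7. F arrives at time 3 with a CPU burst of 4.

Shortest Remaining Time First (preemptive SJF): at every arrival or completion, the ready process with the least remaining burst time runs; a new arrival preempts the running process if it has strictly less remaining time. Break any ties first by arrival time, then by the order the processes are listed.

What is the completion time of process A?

12

Schedule: | E 0-5 | C 5-6 | E 6-8 | D 8-10 | A 10-12 | F 12-16 | B 16-20 |
Completion: A=12  B=20  C=6  D=10  E=8  F=16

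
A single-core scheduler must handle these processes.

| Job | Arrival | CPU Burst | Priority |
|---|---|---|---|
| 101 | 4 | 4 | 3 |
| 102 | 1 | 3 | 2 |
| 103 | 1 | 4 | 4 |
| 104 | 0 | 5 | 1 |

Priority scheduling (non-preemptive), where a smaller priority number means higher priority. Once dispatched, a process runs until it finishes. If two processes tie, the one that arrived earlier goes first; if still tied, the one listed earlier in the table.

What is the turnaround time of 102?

Timeline: | 104 0-5 | 102 5-8 | 101 8-12 | 103 12-16 |
Completion: 101=12  102=8  103=16  104=5
Turnaround(102) = completion − arrival = 8 − 1 = 7

7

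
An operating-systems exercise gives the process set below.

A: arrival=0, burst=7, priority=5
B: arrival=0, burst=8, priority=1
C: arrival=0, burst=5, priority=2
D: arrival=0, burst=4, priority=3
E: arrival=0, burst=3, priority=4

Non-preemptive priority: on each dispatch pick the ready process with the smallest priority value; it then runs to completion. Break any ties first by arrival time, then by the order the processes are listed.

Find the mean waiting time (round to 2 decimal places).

11.60

Gantt: | B 0-8 | C 8-13 | D 13-17 | E 17-20 | A 20-27 |
Completion: A=27  B=8  C=13  D=17  E=20
Waiting times: A=20, B=0, C=8, D=13, E=17
Average waiting = (20+0+8+13+17) / 5 = 58/5 = 11.60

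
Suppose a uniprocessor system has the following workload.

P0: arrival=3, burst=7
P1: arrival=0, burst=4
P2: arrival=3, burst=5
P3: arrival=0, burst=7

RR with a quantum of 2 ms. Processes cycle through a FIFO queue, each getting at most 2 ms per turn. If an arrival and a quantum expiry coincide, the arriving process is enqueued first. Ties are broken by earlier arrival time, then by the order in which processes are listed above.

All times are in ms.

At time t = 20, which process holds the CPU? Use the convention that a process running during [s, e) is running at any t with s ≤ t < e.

Gantt: | P1 0-2 | P3 2-4 | P1 4-6 | P0 6-8 | P2 8-10 | P3 10-12 | P0 12-14 | P2 14-16 | P3 16-18 | P0 18-20 | P2 20-21 | P3 21-22 | P0 22-23 |
Completion: P0=23  P1=6  P2=21  P3=22
Turnaround (C−A): P0=20  P1=6  P2=18  P3=22

P2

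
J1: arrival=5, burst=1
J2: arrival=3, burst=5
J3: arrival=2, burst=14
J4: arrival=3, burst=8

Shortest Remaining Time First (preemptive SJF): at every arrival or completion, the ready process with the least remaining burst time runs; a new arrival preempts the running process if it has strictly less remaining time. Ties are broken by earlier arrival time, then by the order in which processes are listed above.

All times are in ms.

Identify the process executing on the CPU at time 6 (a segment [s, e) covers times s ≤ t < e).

Gantt: | idle 0-2 | J3 2-3 | J2 3-5 | J1 5-6 | J2 6-9 | J4 9-17 | J3 17-30 |
Completion: J1=6  J2=9  J3=30  J4=17

J2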